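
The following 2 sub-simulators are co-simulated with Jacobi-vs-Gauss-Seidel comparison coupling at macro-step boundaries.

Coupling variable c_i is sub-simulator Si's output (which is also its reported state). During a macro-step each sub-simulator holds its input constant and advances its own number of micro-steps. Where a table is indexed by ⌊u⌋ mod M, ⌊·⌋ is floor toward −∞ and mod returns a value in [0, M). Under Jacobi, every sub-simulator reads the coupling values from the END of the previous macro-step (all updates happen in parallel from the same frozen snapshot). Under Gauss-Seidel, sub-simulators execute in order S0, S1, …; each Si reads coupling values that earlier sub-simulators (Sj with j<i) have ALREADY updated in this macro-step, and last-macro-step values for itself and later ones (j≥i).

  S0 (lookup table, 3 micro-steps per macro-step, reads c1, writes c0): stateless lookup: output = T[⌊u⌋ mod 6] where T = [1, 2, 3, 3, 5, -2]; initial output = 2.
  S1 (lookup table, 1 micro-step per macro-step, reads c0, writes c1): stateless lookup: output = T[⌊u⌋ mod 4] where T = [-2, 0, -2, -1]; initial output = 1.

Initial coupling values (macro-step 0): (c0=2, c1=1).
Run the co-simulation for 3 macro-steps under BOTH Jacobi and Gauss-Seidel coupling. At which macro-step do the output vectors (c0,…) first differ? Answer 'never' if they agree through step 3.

[Jacobi] macro 1: S0 reads c1=1 → after 3×micro: 2; S1 reads c0=2 → after 1×micro: -2 ⇒ (c0=2, c1=-2)
[Jacobi] macro 2: S0 reads c1=-2 → after 3×micro: 5; S1 reads c0=2 → after 1×micro: -2 ⇒ (c0=5, c1=-2)
[Jacobi] macro 3: S0 reads c1=-2 → after 3×micro: 5; S1 reads c0=5 → after 1×micro: 0 ⇒ (c0=5, c1=0)
[Gauss-Seidel] macro 1: S0 reads c1=1 → after 3×micro: 2; S1 reads c0=2 → after 1×micro: -2 ⇒ (c0=2, c1=-2)
[Gauss-Seidel] macro 2: S0 reads c1=-2 → after 3×micro: 5; S1 reads c0=5 → after 1×micro: 0 ⇒ (c0=5, c1=0)
[Gauss-Seidel] macro 3: S0 reads c1=0 → after 3×micro: 1; S1 reads c0=1 → after 1×micro: 0 ⇒ (c0=1, c1=0)

first divergence at macro-step: 2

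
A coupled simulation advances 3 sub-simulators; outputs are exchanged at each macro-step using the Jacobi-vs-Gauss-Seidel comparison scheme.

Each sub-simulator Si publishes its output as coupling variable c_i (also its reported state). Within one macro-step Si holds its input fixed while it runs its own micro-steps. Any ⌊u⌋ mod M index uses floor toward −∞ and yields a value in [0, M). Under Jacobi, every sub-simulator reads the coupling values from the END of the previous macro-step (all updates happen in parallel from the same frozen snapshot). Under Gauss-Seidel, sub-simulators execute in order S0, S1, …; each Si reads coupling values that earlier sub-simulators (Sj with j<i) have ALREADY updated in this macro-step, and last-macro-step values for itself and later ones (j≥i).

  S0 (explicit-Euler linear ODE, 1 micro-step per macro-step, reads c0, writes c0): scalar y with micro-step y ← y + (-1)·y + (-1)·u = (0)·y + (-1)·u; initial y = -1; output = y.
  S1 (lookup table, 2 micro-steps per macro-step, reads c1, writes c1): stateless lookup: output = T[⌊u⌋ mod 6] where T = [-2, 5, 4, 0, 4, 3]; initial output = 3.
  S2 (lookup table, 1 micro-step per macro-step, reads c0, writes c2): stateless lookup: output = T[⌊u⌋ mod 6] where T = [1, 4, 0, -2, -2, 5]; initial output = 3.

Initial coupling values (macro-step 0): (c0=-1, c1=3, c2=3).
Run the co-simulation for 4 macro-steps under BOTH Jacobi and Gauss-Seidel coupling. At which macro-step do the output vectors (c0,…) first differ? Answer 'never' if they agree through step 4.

first divergence at macro-step: 1

[Jacobi] macro 1: S0 reads c0=-1 → after 1×micro: 1; S1 reads c1=3 → after 2×micro: 0; S2 reads c0=-1 → after 1×micro: 5 ⇒ (c0=1, c1=0, c2=5)
[Jacobi] macro 2: S0 reads c0=1 → after 1×micro: -1; S1 reads c1=0 → after 2×micro: -2; S2 reads c0=1 → after 1×micro: 4 ⇒ (c0=-1, c1=-2, c2=4)
[Jacobi] macro 3: S0 reads c0=-1 → after 1×micro: 1; S1 reads c1=-2 → after 2×micro: 4; S2 reads c0=-1 → after 1×micro: 5 ⇒ (c0=1, c1=4, c2=5)
[Jacobi] macro 4: S0 reads c0=1 → after 1×micro: -1; S1 reads c1=4 → after 2×micro: 4; S2 reads c0=1 → after 1×micro: 4 ⇒ (c0=-1, c1=4, c2=4)
[Gauss-Seidel] macro 1: S0 reads c0=-1 → after 1×micro: 1; S1 reads c1=3 → after 2×micro: 0; S2 reads c0=1 → after 1×micro: 4 ⇒ (c0=1, c1=0, c2=4)
[Gauss-Seidel] macro 2: S0 reads c0=1 → after 1×micro: -1; S1 reads c1=0 → after 2×micro: -2; S2 reads c0=-1 → after 1×micro: 5 ⇒ (c0=-1, c1=-2, c2=5)
[Gauss-Seidel] macro 3: S0 reads c0=-1 → after 1×micro: 1; S1 reads c1=-2 → after 2×micro: 4; S2 reads c0=1 → after 1×micro: 4 ⇒ (c0=1, c1=4, c2=4)
[Gauss-Seidel] macro 4: S0 reads c0=1 → after 1×micro: -1; S1 reads c1=4 → after 2×micro: 4; S2 reads c0=-1 → after 1×micro: 5 ⇒ (c0=-1, c1=4, c2=5)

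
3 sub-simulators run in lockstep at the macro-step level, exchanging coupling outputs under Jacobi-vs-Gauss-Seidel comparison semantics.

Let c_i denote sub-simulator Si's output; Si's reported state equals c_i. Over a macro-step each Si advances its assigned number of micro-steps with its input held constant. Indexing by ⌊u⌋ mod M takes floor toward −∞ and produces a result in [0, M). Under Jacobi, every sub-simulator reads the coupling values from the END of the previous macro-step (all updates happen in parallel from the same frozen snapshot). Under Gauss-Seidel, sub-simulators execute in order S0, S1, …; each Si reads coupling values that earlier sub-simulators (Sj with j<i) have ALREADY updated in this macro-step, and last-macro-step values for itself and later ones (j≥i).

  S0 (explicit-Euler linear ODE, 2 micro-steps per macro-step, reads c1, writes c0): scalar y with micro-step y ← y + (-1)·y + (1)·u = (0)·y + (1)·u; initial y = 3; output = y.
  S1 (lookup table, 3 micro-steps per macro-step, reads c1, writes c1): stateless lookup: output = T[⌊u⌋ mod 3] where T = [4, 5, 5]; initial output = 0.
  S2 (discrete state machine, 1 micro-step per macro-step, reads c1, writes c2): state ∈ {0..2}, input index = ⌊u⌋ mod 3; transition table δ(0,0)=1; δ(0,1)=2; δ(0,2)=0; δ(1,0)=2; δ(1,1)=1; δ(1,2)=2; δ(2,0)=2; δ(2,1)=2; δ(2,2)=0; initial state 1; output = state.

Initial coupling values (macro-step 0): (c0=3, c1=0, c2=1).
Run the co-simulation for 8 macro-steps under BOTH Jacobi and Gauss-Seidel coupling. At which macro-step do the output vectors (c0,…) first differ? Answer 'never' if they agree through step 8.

[Jacobi] macro 1: S0 reads c1=0 → after 2×micro: 0; S1 reads c1=0 → after 3×micro: 4; S2 reads c1=0 → after 1×micro: 2 ⇒ (c0=0, c1=4, c2=2)
[Jacobi] macro 2: S0 reads c1=4 → after 2×micro: 4; S1 reads c1=4 → after 3×micro: 5; S2 reads c1=4 → after 1×micro: 2 ⇒ (c0=4, c1=5, c2=2)
[Jacobi] macro 3: S0 reads c1=5 → after 2×micro: 5; S1 reads c1=5 → after 3×micro: 5; S2 reads c1=5 → after 1×micro: 0 ⇒ (c0=5, c1=5, c2=0)
[Jacobi] macro 4: S0 reads c1=5 → after 2×micro: 5; S1 reads c1=5 → after 3×micro: 5; S2 reads c1=5 → after 1×micro: 0 ⇒ (c0=5, c1=5, c2=0)
[Jacobi] macro 5: S0 reads c1=5 → after 2×micro: 5; S1 reads c1=5 → after 3×micro: 5; S2 reads c1=5 → after 1×micro: 0 ⇒ (c0=5, c1=5, c2=0)
[Jacobi] macro 6: S0 reads c1=5 → after 2×micro: 5; S1 reads c1=5 → after 3×micro: 5; S2 reads c1=5 → after 1×micro: 0 ⇒ (c0=5, c1=5, c2=0)
[Jacobi] macro 7: S0 reads c1=5 → after 2×micro: 5; S1 reads c1=5 → after 3×micro: 5; S2 reads c1=5 → after 1×micro: 0 ⇒ (c0=5, c1=5, c2=0)
[Jacobi] macro 8: S0 reads c1=5 → after 2×micro: 5; S1 reads c1=5 → after 3×micro: 5; S2 reads c1=5 → after 1×micro: 0 ⇒ (c0=5, c1=5, c2=0)
[Gauss-Seidel] macro 1: S0 reads c1=0 → after 2×micro: 0; S1 reads c1=0 → after 3×micro: 4; S2 reads c1=4 → after 1×micro: 1 ⇒ (c0=0, c1=4, c2=1)
[Gauss-Seidel] macro 2: S0 reads c1=4 → after 2×micro: 4; S1 reads c1=4 → after 3×micro: 5; S2 reads c1=5 → after 1×micro: 2 ⇒ (c0=4, c1=5, c2=2)
[Gauss-Seidel] macro 3: S0 reads c1=5 → after 2×micro: 5; S1 reads c1=5 → after 3×micro: 5; S2 reads c1=5 → after 1×micro: 0 ⇒ (c0=5, c1=5, c2=0)
[Gauss-Seidel] macro 4: S0 reads c1=5 → after 2×micro: 5; S1 reads c1=5 → after 3×micro: 5; S2 reads c1=5 → after 1×micro: 0 ⇒ (c0=5, c1=5, c2=0)
[Gauss-Seidel] macro 5: S0 reads c1=5 → after 2×micro: 5; S1 reads c1=5 → after 3×micro: 5; S2 reads c1=5 → after 1×micro: 0 ⇒ (c0=5, c1=5, c2=0)
[Gauss-Seidel] macro 6: S0 reads c1=5 → after 2×micro: 5; S1 reads c1=5 → after 3×micro: 5; S2 reads c1=5 → after 1×micro: 0 ⇒ (c0=5, c1=5, c2=0)
[Gauss-Seidel] macro 7: S0 reads c1=5 → after 2×micro: 5; S1 reads c1=5 → after 3×micro: 5; S2 reads c1=5 → after 1×micro: 0 ⇒ (c0=5, c1=5, c2=0)
[Gauss-Seidel] macro 8: S0 reads c1=5 → after 2×micro: 5; S1 reads c1=5 → after 3×micro: 5; S2 reads c1=5 → after 1×micro: 0 ⇒ (c0=5, c1=5, c2=0)

first divergence at macro-step: 1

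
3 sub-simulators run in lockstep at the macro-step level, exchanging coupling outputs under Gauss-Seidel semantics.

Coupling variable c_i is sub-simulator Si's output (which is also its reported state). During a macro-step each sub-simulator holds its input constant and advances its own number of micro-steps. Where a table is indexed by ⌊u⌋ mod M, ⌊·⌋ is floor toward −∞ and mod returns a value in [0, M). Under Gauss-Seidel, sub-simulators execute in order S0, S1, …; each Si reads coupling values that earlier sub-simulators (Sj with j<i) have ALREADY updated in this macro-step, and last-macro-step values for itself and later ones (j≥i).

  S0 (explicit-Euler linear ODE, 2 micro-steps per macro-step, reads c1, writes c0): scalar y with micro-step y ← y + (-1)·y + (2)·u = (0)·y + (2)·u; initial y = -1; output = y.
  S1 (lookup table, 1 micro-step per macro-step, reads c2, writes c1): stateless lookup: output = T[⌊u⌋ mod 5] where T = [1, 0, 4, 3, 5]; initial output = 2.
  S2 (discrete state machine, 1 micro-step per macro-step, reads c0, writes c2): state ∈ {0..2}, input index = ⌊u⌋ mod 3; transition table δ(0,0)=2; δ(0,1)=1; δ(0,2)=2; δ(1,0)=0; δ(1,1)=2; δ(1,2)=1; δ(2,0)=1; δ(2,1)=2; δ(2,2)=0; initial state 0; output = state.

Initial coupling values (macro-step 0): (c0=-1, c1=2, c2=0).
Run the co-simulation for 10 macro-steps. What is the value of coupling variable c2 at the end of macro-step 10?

macro 1: S0 reads c1=2 → after 2×micro: 4; S1 reads c2=0 → after 1×micro: 1; S2 reads c0=4 → after 1×micro: 1 ⇒ (c0=4, c1=1, c2=1)
macro 2: S0 reads c1=1 → after 2×micro: 2; S1 reads c2=1 → after 1×micro: 0; S2 reads c0=2 → after 1×micro: 1 ⇒ (c0=2, c1=0, c2=1)
macro 3: S0 reads c1=0 → after 2×micro: 0; S1 reads c2=1 → after 1×micro: 0; S2 reads c0=0 → after 1×micro: 0 ⇒ (c0=0, c1=0, c2=0)
macro 4: S0 reads c1=0 → after 2×micro: 0; S1 reads c2=0 → after 1×micro: 1; S2 reads c0=0 → after 1×micro: 2 ⇒ (c0=0, c1=1, c2=2)
macro 5: S0 reads c1=1 → after 2×micro: 2; S1 reads c2=2 → after 1×micro: 4; S2 reads c0=2 → after 1×micro: 0 ⇒ (c0=2, c1=4, c2=0)
macro 6: S0 reads c1=4 → after 2×micro: 8; S1 reads c2=0 → after 1×micro: 1; S2 reads c0=8 → after 1×micro: 2 ⇒ (c0=8, c1=1, c2=2)
macro 7: S0 reads c1=1 → after 2×micro: 2; S1 reads c2=2 → after 1×micro: 4; S2 reads c0=2 → after 1×micro: 0 ⇒ (c0=2, c1=4, c2=0)
macro 8: S0 reads c1=4 → after 2×micro: 8; S1 reads c2=0 → after 1×micro: 1; S2 reads c0=8 → after 1×micro: 2 ⇒ (c0=8, c1=1, c2=2)
macro 9: S0 reads c1=1 → after 2×micro: 2; S1 reads c2=2 → after 1×micro: 4; S2 reads c0=2 → after 1×micro: 0 ⇒ (c0=2, c1=4, c2=0)
macro 10: S0 reads c1=4 → after 2×micro: 8; S1 reads c2=0 → after 1×micro: 1; S2 reads c0=8 → after 1×micro: 2 ⇒ (c0=8, c1=1, c2=2)

c2 at macro-step 10 = 2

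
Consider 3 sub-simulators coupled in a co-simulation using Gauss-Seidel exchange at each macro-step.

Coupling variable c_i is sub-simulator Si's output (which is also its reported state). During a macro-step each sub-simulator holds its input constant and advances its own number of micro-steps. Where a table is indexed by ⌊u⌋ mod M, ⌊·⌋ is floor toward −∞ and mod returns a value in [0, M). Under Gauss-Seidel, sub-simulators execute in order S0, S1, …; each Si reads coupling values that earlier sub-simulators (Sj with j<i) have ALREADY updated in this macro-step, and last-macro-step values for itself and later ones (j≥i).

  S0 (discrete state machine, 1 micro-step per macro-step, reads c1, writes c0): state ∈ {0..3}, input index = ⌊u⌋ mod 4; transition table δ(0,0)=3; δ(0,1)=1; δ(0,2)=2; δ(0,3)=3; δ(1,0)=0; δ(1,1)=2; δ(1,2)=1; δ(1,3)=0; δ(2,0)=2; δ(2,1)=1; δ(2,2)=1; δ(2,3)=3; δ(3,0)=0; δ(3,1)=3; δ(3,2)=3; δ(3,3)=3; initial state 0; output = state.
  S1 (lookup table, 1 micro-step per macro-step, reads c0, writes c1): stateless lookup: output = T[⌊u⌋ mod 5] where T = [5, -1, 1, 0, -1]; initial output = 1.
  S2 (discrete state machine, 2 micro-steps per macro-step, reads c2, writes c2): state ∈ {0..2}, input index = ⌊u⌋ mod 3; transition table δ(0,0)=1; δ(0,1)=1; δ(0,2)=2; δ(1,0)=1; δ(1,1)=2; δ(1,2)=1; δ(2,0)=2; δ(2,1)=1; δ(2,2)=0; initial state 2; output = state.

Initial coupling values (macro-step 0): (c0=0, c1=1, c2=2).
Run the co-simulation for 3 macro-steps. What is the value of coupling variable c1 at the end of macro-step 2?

c1 at macro-step 2 = 5

macro 1: S0 reads c1=1 → after 1×micro: 1; S1 reads c0=1 → after 1×micro: -1; S2 reads c2=2 → after 2×micro: 2 ⇒ (c0=1, c1=-1, c2=2)
macro 2: S0 reads c1=-1 → after 1×micro: 0; S1 reads c0=0 → after 1×micro: 5; S2 reads c2=2 → after 2×micro: 2 ⇒ (c0=0, c1=5, c2=2)
macro 3: S0 reads c1=5 → after 1×micro: 1; S1 reads c0=1 → after 1×micro: -1; S2 reads c2=2 → after 2×micro: 2 ⇒ (c0=1, c1=-1, c2=2)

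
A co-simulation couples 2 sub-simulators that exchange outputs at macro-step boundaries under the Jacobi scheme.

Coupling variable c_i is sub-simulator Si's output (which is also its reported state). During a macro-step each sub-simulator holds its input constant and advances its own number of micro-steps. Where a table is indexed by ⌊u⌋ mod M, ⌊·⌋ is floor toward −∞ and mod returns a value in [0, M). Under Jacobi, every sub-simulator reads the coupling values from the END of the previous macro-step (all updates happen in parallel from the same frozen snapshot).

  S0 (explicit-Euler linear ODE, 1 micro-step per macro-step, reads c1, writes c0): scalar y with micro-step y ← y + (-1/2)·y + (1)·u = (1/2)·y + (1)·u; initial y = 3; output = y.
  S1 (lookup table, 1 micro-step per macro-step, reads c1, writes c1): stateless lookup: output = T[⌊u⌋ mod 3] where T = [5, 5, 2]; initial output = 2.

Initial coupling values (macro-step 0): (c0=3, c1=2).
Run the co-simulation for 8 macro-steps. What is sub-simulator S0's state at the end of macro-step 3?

S0 state at macro-step 3 = 31/8

macro 1: S0 reads c1=2 → after 1×micro: 7/2; S1 reads c1=2 → after 1×micro: 2 ⇒ (c0=7/2, c1=2)
macro 2: S0 reads c1=2 → after 1×micro: 15/4; S1 reads c1=2 → after 1×micro: 2 ⇒ (c0=15/4, c1=2)
macro 3: S0 reads c1=2 → after 1×micro: 31/8; S1 reads c1=2 → after 1×micro: 2 ⇒ (c0=31/8, c1=2)
macro 4: S0 reads c1=2 → after 1×micro: 63/16; S1 reads c1=2 → after 1×micro: 2 ⇒ (c0=63/16, c1=2)
macro 5: S0 reads c1=2 → after 1×micro: 127/32; S1 reads c1=2 → after 1×micro: 2 ⇒ (c0=127/32, c1=2)
macro 6: S0 reads c1=2 → after 1×micro: 255/64; S1 reads c1=2 → after 1×micro: 2 ⇒ (c0=255/64, c1=2)
macro 7: S0 reads c1=2 → after 1×micro: 511/128; S1 reads c1=2 → after 1×micro: 2 ⇒ (c0=511/128, c1=2)
macro 8: S0 reads c1=2 → after 1×micro: 1023/256; S1 reads c1=2 → after 1×micro: 2 ⇒ (c0=1023/256, c1=2)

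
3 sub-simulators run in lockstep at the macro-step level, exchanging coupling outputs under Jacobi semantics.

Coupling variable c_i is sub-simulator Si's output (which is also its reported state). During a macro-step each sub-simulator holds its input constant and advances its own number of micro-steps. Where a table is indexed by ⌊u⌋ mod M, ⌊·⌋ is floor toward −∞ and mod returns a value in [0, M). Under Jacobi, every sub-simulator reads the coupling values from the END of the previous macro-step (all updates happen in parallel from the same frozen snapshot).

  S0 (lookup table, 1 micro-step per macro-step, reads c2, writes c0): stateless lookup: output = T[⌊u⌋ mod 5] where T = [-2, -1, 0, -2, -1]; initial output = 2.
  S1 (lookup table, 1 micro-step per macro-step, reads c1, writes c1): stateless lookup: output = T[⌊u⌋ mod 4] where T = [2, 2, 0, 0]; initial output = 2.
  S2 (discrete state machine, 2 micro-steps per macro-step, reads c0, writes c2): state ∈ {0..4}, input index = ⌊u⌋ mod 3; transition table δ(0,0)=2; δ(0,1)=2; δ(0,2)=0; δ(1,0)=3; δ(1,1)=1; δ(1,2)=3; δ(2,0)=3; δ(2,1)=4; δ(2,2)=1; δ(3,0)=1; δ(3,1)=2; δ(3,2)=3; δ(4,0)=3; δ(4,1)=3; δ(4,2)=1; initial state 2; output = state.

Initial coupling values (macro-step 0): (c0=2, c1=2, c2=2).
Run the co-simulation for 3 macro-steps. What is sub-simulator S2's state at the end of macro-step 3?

macro 1: S0 reads c2=2 → after 1×micro: 0; S1 reads c1=2 → after 1×micro: 0; S2 reads c0=2 → after 2×micro: 3 ⇒ (c0=0, c1=0, c2=3)
macro 2: S0 reads c2=3 → after 1×micro: -2; S1 reads c1=0 → after 1×micro: 2; S2 reads c0=0 → after 2×micro: 3 ⇒ (c0=-2, c1=2, c2=3)
macro 3: S0 reads c2=3 → after 1×micro: -2; S1 reads c1=2 → after 1×micro: 0; S2 reads c0=-2 → after 2×micro: 4 ⇒ (c0=-2, c1=0, c2=4)

S2 state at macro-step 3 = 4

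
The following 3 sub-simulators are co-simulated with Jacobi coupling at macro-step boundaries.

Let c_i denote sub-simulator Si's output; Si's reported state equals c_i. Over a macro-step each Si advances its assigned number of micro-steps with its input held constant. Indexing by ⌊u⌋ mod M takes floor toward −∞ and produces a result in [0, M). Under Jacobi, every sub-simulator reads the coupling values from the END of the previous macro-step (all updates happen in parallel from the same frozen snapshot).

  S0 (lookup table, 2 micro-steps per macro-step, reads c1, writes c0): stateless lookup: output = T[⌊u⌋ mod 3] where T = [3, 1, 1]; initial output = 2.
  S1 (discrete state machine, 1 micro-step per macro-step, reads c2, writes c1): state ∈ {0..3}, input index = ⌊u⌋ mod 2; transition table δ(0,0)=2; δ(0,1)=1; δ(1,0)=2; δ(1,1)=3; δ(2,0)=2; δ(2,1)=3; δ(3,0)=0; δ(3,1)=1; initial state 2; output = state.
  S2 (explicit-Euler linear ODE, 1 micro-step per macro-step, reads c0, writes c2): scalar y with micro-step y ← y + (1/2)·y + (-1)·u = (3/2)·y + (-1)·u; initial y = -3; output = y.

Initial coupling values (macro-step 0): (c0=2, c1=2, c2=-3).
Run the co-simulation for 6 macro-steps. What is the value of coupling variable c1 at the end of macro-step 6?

c1 at macro-step 6 = 2

macro 1: S0 reads c1=2 → after 2×micro: 1; S1 reads c2=-3 → after 1×micro: 3; S2 reads c0=2 → after 1×micro: -13/2 ⇒ (c0=1, c1=3, c2=-13/2)
macro 2: S0 reads c1=3 → after 2×micro: 3; S1 reads c2=-13/2 → after 1×micro: 1; S2 reads c0=1 → after 1×micro: -43/4 ⇒ (c0=3, c1=1, c2=-43/4)
macro 3: S0 reads c1=1 → after 2×micro: 1; S1 reads c2=-43/4 → after 1×micro: 3; S2 reads c0=3 → after 1×micro: -153/8 ⇒ (c0=1, c1=3, c2=-153/8)
macro 4: S0 reads c1=3 → after 2×micro: 3; S1 reads c2=-153/8 → after 1×micro: 0; S2 reads c0=1 → after 1×micro: -475/16 ⇒ (c0=3, c1=0, c2=-475/16)
macro 5: S0 reads c1=0 → after 2×micro: 3; S1 reads c2=-475/16 → after 1×micro: 2; S2 reads c0=3 → after 1×micro: -1521/32 ⇒ (c0=3, c1=2, c2=-1521/32)
macro 6: S0 reads c1=2 → after 2×micro: 1; S1 reads c2=-1521/32 → after 1×micro: 2; S2 reads c0=3 → after 1×micro: -4755/64 ⇒ (c0=1, c1=2, c2=-4755/64)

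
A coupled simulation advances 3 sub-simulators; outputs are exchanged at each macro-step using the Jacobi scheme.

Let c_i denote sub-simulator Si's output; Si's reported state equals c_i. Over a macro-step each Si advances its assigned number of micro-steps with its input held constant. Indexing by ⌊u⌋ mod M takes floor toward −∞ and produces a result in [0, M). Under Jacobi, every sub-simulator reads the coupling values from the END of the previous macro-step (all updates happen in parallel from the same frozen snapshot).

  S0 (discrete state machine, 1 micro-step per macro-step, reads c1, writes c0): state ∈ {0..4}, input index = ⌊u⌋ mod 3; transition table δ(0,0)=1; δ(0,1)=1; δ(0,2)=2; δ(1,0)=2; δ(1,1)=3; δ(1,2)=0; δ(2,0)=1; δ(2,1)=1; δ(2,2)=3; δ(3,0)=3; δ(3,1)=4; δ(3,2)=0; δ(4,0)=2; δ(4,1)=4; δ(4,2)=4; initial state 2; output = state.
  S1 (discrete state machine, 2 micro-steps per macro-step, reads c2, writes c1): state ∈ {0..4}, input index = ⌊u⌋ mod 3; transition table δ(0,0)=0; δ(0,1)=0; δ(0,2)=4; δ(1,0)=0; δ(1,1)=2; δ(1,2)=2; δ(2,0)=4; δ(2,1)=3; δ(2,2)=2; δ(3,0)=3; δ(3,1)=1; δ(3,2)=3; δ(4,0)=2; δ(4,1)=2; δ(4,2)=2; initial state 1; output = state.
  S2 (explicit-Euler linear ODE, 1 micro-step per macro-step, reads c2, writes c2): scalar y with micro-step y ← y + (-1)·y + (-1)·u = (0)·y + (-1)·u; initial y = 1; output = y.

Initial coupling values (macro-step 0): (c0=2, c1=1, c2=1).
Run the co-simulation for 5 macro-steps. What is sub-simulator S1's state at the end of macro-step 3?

macro 1: S0 reads c1=1 → after 1×micro: 1; S1 reads c2=1 → after 2×micro: 3; S2 reads c2=1 → after 1×micro: -1 ⇒ (c0=1, c1=3, c2=-1)
macro 2: S0 reads c1=3 → after 1×micro: 2; S1 reads c2=-1 → after 2×micro: 3; S2 reads c2=-1 → after 1×micro: 1 ⇒ (c0=2, c1=3, c2=1)
macro 3: S0 reads c1=3 → after 1×micro: 1; S1 reads c2=1 → after 2×micro: 2; S2 reads c2=1 → after 1×micro: -1 ⇒ (c0=1, c1=2, c2=-1)
macro 4: S0 reads c1=2 → after 1×micro: 0; S1 reads c2=-1 → after 2×micro: 2; S2 reads c2=-1 → after 1×micro: 1 ⇒ (c0=0, c1=2, c2=1)
macro 5: S0 reads c1=2 → after 1×micro: 2; S1 reads c2=1 → after 2×micro: 1; S2 reads c2=1 → after 1×micro: -1 ⇒ (c0=2, c1=1, c2=-1)

S1 state at macro-step 3 = 2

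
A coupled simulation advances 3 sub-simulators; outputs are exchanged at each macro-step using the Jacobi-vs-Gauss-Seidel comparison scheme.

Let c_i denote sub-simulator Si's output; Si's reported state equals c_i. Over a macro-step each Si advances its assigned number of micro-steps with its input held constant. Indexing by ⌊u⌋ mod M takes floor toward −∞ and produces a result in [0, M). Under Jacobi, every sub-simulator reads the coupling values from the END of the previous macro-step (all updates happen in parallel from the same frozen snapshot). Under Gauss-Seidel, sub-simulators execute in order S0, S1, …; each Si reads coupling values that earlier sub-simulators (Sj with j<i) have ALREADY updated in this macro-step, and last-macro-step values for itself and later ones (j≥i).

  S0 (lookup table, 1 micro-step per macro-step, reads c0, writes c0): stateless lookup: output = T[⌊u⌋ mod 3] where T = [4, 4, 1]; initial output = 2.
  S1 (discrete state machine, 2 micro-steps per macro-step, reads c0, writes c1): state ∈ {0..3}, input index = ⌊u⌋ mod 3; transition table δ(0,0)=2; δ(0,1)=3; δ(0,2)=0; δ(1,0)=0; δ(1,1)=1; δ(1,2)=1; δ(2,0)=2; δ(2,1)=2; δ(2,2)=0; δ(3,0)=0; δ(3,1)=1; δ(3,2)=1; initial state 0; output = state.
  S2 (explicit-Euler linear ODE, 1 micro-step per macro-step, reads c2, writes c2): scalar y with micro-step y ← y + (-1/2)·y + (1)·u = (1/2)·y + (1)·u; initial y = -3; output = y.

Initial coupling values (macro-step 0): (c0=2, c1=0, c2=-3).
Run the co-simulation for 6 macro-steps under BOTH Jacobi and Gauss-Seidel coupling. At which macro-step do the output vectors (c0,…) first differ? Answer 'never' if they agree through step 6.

[Jacobi] macro 1: S0 reads c0=2 → after 1×micro: 1; S1 reads c0=2 → after 2×micro: 0; S2 reads c2=-3 → after 1×micro: -9/2 ⇒ (c0=1, c1=0, c2=-9/2)
[Jacobi] macro 2: S0 reads c0=1 → after 1×micro: 4; S1 reads c0=1 → after 2×micro: 1; S2 reads c2=-9/2 → after 1×micro: -27/4 ⇒ (c0=4, c1=1, c2=-27/4)
[Jacobi] macro 3: S0 reads c0=4 → after 1×micro: 4; S1 reads c0=4 → after 2×micro: 1; S2 reads c2=-27/4 → after 1×micro: -81/8 ⇒ (c0=4, c1=1, c2=-81/8)
[Jacobi] macro 4: S0 reads c0=4 → after 1×micro: 4; S1 reads c0=4 → after 2×micro: 1; S2 reads c2=-81/8 → after 1×micro: -243/16 ⇒ (c0=4, c1=1, c2=-243/16)
[Jacobi] macro 5: S0 reads c0=4 → after 1×micro: 4; S1 reads c0=4 → after 2×micro: 1; S2 reads c2=-243/16 → after 1×micro: -729/32 ⇒ (c0=4, c1=1, c2=-729/32)
[Jacobi] macro 6: S0 reads c0=4 → after 1×micro: 4; S1 reads c0=4 → after 2×micro: 1; S2 reads c2=-729/32 → after 1×micro: -2187/64 ⇒ (c0=4, c1=1, c2=-2187/64)
[Gauss-Seidel] macro 1: S0 reads c0=2 → after 1×micro: 1; S1 reads c0=1 → after 2×micro: 1; S2 reads c2=-3 → after 1×micro: -9/2 ⇒ (c0=1, c1=1, c2=-9/2)
[Gauss-Seidel] macro 2: S0 reads c0=1 → after 1×micro: 4; S1 reads c0=4 → after 2×micro: 1; S2 reads c2=-9/2 → after 1×micro: -27/4 ⇒ (c0=4, c1=1, c2=-27/4)
[Gauss-Seidel] macro 3: S0 reads c0=4 → after 1×micro: 4; S1 reads c0=4 → after 2×micro: 1; S2 reads c2=-27/4 → after 1×micro: -81/8 ⇒ (c0=4, c1=1, c2=-81/8)
[Gauss-Seidel] macro 4: S0 reads c0=4 → after 1×micro: 4; S1 reads c0=4 → after 2×micro: 1; S2 reads c2=-81/8 → after 1×micro: -243/16 ⇒ (c0=4, c1=1, c2=-243/16)
[Gauss-Seidel] macro 5: S0 reads c0=4 → after 1×micro: 4; S1 reads c0=4 → after 2×micro: 1; S2 reads c2=-243/16 → after 1×micro: -729/32 ⇒ (c0=4, c1=1, c2=-729/32)
[Gauss-Seidel] macro 6: S0 reads c0=4 → after 1×micro: 4; S1 reads c0=4 → after 2×micro: 1; S2 reads c2=-729/32 → after 1×micro: -2187/64 ⇒ (c0=4, c1=1, c2=-2187/64)

first divergence at macro-step: 1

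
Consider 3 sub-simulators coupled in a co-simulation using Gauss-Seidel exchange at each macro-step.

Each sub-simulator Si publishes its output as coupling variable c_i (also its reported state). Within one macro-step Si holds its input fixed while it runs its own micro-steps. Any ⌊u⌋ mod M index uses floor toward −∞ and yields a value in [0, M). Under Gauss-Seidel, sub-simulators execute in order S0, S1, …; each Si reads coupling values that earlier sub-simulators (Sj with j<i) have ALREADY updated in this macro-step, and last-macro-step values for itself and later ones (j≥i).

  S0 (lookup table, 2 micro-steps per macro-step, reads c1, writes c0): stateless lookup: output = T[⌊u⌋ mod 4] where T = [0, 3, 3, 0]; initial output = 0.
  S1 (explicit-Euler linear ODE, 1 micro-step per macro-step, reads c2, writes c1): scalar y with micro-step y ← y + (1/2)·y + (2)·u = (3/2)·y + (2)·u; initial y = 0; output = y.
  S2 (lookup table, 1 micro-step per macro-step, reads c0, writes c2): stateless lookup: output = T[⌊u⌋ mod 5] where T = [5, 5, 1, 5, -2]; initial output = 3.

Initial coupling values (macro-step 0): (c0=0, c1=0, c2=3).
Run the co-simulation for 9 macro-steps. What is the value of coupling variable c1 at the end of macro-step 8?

macro 1: S0 reads c1=0 → after 2×micro: 0; S1 reads c2=3 → after 1×micro: 6; S2 reads c0=0 → after 1×micro: 5 ⇒ (c0=0, c1=6, c2=5)
macro 2: S0 reads c1=6 → after 2×micro: 3; S1 reads c2=5 → after 1×micro: 19; S2 reads c0=3 → after 1×micro: 5 ⇒ (c0=3, c1=19, c2=5)
macro 3: S0 reads c1=19 → after 2×micro: 0; S1 reads c2=5 → after 1×micro: 77/2; S2 reads c0=0 → after 1×micro: 5 ⇒ (c0=0, c1=77/2, c2=5)
macro 4: S0 reads c1=77/2 → after 2×micro: 3; S1 reads c2=5 → after 1×micro: 271/4; S2 reads c0=3 → after 1×micro: 5 ⇒ (c0=3, c1=271/4, c2=5)
macro 5: S0 reads c1=271/4 → after 2×micro: 0; S1 reads c2=5 → after 1×micro: 893/8; S2 reads c0=0 → after 1×micro: 5 ⇒ (c0=0, c1=893/8, c2=5)
macro 6: S0 reads c1=893/8 → after 2×micro: 0; S1 reads c2=5 → after 1×micro: 2839/16; S2 reads c0=0 → after 1×micro: 5 ⇒ (c0=0, c1=2839/16, c2=5)
macro 7: S0 reads c1=2839/16 → after 2×micro: 3; S1 reads c2=5 → after 1×micro: 8837/32; S2 reads c0=3 → after 1×micro: 5 ⇒ (c0=3, c1=8837/32, c2=5)
macro 8: S0 reads c1=8837/32 → after 2×micro: 0; S1 reads c2=5 → after 1×micro: 27151/64; S2 reads c0=0 → after 1×micro: 5 ⇒ (c0=0, c1=27151/64, c2=5)
macro 9: S0 reads c1=27151/64 → after 2×micro: 0; S1 reads c2=5 → after 1×micro: 82733/128; S2 reads c0=0 → after 1×micro: 5 ⇒ (c0=0, c1=82733/128, c2=5)

c1 at macro-step 8 = 27151/64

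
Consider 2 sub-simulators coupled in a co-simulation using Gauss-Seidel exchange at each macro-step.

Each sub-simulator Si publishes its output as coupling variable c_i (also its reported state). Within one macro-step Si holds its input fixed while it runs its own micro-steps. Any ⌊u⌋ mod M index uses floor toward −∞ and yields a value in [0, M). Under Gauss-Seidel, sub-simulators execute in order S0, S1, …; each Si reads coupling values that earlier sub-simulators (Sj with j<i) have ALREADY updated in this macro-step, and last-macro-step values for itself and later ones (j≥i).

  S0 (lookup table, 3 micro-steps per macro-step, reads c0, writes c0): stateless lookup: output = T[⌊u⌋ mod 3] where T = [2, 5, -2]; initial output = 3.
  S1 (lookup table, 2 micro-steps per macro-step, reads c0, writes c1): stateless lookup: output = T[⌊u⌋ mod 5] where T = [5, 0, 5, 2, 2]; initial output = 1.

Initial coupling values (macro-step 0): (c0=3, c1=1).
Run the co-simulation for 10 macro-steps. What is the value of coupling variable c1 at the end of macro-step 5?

macro 1: S0 reads c0=3 → after 3×micro: 2; S1 reads c0=2 → after 2×micro: 5 ⇒ (c0=2, c1=5)
macro 2: S0 reads c0=2 → after 3×micro: -2; S1 reads c0=-2 → after 2×micro: 2 ⇒ (c0=-2, c1=2)
macro 3: S0 reads c0=-2 → after 3×micro: 5; S1 reads c0=5 → after 2×micro: 5 ⇒ (c0=5, c1=5)
macro 4: S0 reads c0=5 → after 3×micro: -2; S1 reads c0=-2 → after 2×micro: 2 ⇒ (c0=-2, c1=2)
macro 5: S0 reads c0=-2 → after 3×micro: 5; S1 reads c0=5 → after 2×micro: 5 ⇒ (c0=5, c1=5)
macro 6: S0 reads c0=5 → after 3×micro: -2; S1 reads c0=-2 → after 2×micro: 2 ⇒ (c0=-2, c1=2)
macro 7: S0 reads c0=-2 → after 3×micro: 5; S1 reads c0=5 → after 2×micro: 5 ⇒ (c0=5, c1=5)
macro 8: S0 reads c0=5 → after 3×micro: -2; S1 reads c0=-2 → after 2×micro: 2 ⇒ (c0=-2, c1=2)
macro 9: S0 reads c0=-2 → after 3×micro: 5; S1 reads c0=5 → after 2×micro: 5 ⇒ (c0=5, c1=5)
macro 10: S0 reads c0=5 → after 3×micro: -2; S1 reads c0=-2 → after 2×micro: 2 ⇒ (c0=-2, c1=2)

c1 at macro-step 5 = 5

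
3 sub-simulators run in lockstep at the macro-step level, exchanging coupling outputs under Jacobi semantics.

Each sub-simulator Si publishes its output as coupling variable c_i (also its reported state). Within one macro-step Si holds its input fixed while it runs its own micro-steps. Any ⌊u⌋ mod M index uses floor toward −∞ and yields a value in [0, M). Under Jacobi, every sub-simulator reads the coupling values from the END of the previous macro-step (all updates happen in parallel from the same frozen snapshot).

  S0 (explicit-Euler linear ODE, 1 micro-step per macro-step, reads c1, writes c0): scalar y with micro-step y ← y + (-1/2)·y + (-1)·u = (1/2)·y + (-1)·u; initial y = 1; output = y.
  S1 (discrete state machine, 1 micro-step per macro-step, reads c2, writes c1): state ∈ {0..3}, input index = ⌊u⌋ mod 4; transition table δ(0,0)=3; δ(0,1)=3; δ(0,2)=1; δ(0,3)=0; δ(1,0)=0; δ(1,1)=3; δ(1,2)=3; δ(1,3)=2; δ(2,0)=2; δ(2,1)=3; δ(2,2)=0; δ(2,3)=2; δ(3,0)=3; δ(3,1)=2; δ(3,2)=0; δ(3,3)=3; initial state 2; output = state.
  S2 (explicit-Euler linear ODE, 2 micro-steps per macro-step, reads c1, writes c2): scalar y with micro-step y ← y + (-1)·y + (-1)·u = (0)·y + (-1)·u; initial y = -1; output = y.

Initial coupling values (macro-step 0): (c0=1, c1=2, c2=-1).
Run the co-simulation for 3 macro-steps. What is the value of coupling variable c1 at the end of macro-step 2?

c1 at macro-step 2 = 0

macro 1: S0 reads c1=2 → after 1×micro: -3/2; S1 reads c2=-1 → after 1×micro: 2; S2 reads c1=2 → after 2×micro: -2 ⇒ (c0=-3/2, c1=2, c2=-2)
macro 2: S0 reads c1=2 → after 1×micro: -11/4; S1 reads c2=-2 → after 1×micro: 0; S2 reads c1=2 → after 2×micro: -2 ⇒ (c0=-11/4, c1=0, c2=-2)
macro 3: S0 reads c1=0 → after 1×micro: -11/8; S1 reads c2=-2 → after 1×micro: 1; S2 reads c1=0 → after 2×micro: 0 ⇒ (c0=-11/8, c1=1, c2=0)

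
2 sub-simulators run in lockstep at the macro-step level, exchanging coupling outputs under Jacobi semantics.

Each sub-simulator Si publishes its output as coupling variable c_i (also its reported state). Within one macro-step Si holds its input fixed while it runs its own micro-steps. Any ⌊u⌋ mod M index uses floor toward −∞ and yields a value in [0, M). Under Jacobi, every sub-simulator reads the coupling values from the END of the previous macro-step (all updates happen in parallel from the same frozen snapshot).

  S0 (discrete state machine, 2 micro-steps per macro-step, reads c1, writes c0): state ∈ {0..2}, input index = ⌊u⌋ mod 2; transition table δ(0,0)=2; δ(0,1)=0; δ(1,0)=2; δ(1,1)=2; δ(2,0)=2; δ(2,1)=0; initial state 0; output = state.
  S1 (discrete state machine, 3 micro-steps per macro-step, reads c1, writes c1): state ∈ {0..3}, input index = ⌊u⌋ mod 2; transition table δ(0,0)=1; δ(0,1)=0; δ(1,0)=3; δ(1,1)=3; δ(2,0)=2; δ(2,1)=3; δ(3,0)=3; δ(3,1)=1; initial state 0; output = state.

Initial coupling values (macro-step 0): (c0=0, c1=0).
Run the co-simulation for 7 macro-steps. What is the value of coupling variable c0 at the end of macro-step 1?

c0 at macro-step 1 = 2

macro 1: S0 reads c1=0 → after 2×micro: 2; S1 reads c1=0 → after 3×micro: 3 ⇒ (c0=2, c1=3)
macro 2: S0 reads c1=3 → after 2×micro: 0; S1 reads c1=3 → after 3×micro: 1 ⇒ (c0=0, c1=1)
macro 3: S0 reads c1=1 → after 2×micro: 0; S1 reads c1=1 → after 3×micro: 3 ⇒ (c0=0, c1=3)
macro 4: S0 reads c1=3 → after 2×micro: 0; S1 reads c1=3 → after 3×micro: 1 ⇒ (c0=0, c1=1)
macro 5: S0 reads c1=1 → after 2×micro: 0; S1 reads c1=1 → after 3×micro: 3 ⇒ (c0=0, c1=3)
macro 6: S0 reads c1=3 → after 2×micro: 0; S1 reads c1=3 → after 3×micro: 1 ⇒ (c0=0, c1=1)
macro 7: S0 reads c1=1 → after 2×micro: 0; S1 reads c1=1 → after 3×micro: 3 ⇒ (c0=0, c1=3)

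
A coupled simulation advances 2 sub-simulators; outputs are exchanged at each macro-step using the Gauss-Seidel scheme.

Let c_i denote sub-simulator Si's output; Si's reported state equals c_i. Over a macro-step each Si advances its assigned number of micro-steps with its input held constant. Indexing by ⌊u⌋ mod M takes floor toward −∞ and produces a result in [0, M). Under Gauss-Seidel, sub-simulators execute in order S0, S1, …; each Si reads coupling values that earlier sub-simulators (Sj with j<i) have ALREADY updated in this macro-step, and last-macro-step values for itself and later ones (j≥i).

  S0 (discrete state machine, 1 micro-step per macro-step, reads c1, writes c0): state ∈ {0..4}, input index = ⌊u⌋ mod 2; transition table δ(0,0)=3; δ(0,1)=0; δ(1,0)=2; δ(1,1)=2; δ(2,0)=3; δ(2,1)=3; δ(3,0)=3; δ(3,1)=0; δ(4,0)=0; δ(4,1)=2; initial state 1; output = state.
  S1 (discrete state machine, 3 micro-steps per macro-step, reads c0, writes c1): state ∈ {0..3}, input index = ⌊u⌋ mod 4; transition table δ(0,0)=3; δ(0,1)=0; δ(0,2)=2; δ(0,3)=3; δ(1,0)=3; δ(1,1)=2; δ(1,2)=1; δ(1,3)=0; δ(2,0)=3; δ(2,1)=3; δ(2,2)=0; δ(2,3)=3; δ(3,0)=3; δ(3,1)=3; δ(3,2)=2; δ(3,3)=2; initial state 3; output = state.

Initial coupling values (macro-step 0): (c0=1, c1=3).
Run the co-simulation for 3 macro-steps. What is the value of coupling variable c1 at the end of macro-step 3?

macro 1: S0 reads c1=3 → after 1×micro: 2; S1 reads c0=2 → after 3×micro: 2 ⇒ (c0=2, c1=2)
macro 2: S0 reads c1=2 → after 1×micro: 3; S1 reads c0=3 → after 3×micro: 3 ⇒ (c0=3, c1=3)
macro 3: S0 reads c1=3 → after 1×micro: 0; S1 reads c0=0 → after 3×micro: 3 ⇒ (c0=0, c1=3)

c1 at macro-step 3 = 3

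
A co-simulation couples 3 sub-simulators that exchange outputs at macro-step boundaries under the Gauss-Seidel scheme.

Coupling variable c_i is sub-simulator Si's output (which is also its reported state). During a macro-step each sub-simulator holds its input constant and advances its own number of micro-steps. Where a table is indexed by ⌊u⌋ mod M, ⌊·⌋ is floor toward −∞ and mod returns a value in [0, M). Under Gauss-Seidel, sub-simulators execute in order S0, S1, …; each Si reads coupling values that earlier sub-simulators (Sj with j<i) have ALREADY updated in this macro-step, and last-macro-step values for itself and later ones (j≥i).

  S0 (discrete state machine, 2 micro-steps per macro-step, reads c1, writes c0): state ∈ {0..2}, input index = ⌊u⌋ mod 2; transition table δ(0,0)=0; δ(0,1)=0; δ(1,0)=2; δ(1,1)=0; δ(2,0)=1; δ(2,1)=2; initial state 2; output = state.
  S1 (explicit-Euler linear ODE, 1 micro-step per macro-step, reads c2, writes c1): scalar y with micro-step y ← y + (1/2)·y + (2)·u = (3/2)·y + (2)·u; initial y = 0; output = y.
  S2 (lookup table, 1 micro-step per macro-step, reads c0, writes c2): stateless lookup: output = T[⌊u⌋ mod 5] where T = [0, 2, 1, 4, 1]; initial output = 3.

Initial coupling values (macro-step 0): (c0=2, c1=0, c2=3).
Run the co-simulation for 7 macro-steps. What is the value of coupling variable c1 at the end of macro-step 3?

macro 1: S0 reads c1=0 → after 2×micro: 2; S1 reads c2=3 → after 1×micro: 6; S2 reads c0=2 → after 1×micro: 1 ⇒ (c0=2, c1=6, c2=1)
macro 2: S0 reads c1=6 → after 2×micro: 2; S1 reads c2=1 → after 1×micro: 11; S2 reads c0=2 → after 1×micro: 1 ⇒ (c0=2, c1=11, c2=1)
macro 3: S0 reads c1=11 → after 2×micro: 2; S1 reads c2=1 → after 1×micro: 37/2; S2 reads c0=2 → after 1×micro: 1 ⇒ (c0=2, c1=37/2, c2=1)
macro 4: S0 reads c1=37/2 → after 2×micro: 2; S1 reads c2=1 → after 1×micro: 119/4; S2 reads c0=2 → after 1×micro: 1 ⇒ (c0=2, c1=119/4, c2=1)
macro 5: S0 reads c1=119/4 → after 2×micro: 2; S1 reads c2=1 → after 1×micro: 373/8; S2 reads c0=2 → after 1×micro: 1 ⇒ (c0=2, c1=373/8, c2=1)
macro 6: S0 reads c1=373/8 → after 2×micro: 2; S1 reads c2=1 → after 1×micro: 1151/16; S2 reads c0=2 → after 1×micro: 1 ⇒ (c0=2, c1=1151/16, c2=1)
macro 7: S0 reads c1=1151/16 → after 2×micro: 2; S1 reads c2=1 → after 1×micro: 3517/32; S2 reads c0=2 → after 1×micro: 1 ⇒ (c0=2, c1=3517/32, c2=1)

c1 at macro-step 3 = 37/2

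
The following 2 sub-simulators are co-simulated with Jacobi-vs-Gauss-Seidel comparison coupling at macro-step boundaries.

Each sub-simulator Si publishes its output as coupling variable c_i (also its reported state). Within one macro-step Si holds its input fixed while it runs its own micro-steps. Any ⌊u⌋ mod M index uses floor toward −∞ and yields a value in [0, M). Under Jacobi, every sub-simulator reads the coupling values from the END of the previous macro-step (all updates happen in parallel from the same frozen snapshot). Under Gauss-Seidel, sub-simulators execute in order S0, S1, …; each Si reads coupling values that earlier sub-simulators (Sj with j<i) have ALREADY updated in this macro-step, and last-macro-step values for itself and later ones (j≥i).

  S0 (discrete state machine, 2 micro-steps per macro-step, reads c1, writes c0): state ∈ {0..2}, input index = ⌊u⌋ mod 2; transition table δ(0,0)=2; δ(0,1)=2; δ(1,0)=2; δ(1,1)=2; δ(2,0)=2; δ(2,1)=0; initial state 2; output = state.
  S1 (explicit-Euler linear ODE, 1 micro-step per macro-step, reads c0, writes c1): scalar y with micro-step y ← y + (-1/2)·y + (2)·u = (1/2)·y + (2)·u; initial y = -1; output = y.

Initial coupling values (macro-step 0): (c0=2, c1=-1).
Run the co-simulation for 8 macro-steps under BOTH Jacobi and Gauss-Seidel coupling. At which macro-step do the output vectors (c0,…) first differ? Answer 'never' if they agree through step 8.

first divergence at macro-step: never

[Jacobi] macro 1: S0 reads c1=-1 → after 2×micro: 2; S1 reads c0=2 → after 1×micro: 7/2 ⇒ (c0=2, c1=7/2)
[Jacobi] macro 2: S0 reads c1=7/2 → after 2×micro: 2; S1 reads c0=2 → after 1×micro: 23/4 ⇒ (c0=2, c1=23/4)
[Jacobi] macro 3: S0 reads c1=23/4 → after 2×micro: 2; S1 reads c0=2 → after 1×micro: 55/8 ⇒ (c0=2, c1=55/8)
[Jacobi] macro 4: S0 reads c1=55/8 → after 2×micro: 2; S1 reads c0=2 → after 1×micro: 119/16 ⇒ (c0=2, c1=119/16)
[Jacobi] macro 5: S0 reads c1=119/16 → after 2×micro: 2; S1 reads c0=2 → after 1×micro: 247/32 ⇒ (c0=2, c1=247/32)
[Jacobi] macro 6: S0 reads c1=247/32 → after 2×micro: 2; S1 reads c0=2 → after 1×micro: 503/64 ⇒ (c0=2, c1=503/64)
[Jacobi] macro 7: S0 reads c1=503/64 → after 2×micro: 2; S1 reads c0=2 → after 1×micro: 1015/128 ⇒ (c0=2, c1=1015/128)
[Jacobi] macro 8: S0 reads c1=1015/128 → after 2×micro: 2; S1 reads c0=2 → after 1×micro: 2039/256 ⇒ (c0=2, c1=2039/256)
[Gauss-Seidel] macro 1: S0 reads c1=-1 → after 2×micro: 2; S1 reads c0=2 → after 1×micro: 7/2 ⇒ (c0=2, c1=7/2)
[Gauss-Seidel] macro 2: S0 reads c1=7/2 → after 2×micro: 2; S1 reads c0=2 → after 1×micro: 23/4 ⇒ (c0=2, c1=23/4)
[Gauss-Seidel] macro 3: S0 reads c1=23/4 → after 2×micro: 2; S1 reads c0=2 → after 1×micro: 55/8 ⇒ (c0=2, c1=55/8)
[Gauss-Seidel] macro 4: S0 reads c1=55/8 → after 2×micro: 2; S1 reads c0=2 → after 1×micro: 119/16 ⇒ (c0=2, c1=119/16)
[Gauss-Seidel] macro 5: S0 reads c1=119/16 → after 2×micro: 2; S1 reads c0=2 → after 1×micro: 247/32 ⇒ (c0=2, c1=247/32)
[Gauss-Seidel] macro 6: S0 reads c1=247/32 → after 2×micro: 2; S1 reads c0=2 → after 1×micro: 503/64 ⇒ (c0=2, c1=503/64)
[Gauss-Seidel] macro 7: S0 reads c1=503/64 → after 2×micro: 2; S1 reads c0=2 → after 1×micro: 1015/128 ⇒ (c0=2, c1=1015/128)
[Gauss-Seidel] macro 8: S0 reads c1=1015/128 → after 2×micro: 2; S1 reads c0=2 → after 1×micro: 2039/256 ⇒ (c0=2, c1=2039/256)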